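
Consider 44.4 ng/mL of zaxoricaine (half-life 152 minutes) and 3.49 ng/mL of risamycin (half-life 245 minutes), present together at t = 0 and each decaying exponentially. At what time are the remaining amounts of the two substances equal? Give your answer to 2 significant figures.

1500 minutes

Set 44.4·(1/2)^(t/152) = 3.49·(1/2)^(t/245).
Taking log₂: log₂(44.4/3.49) = t·(1/152 − 1/245).
log₂(12.722) = 3.6693; 1/152 − 1/245 = 0.0024973.
t = 3.6693 / 0.0024973 ≈ 1469.3 minutes.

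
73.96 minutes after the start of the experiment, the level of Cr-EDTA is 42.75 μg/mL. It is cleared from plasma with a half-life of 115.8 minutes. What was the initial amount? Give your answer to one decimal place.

66.6 μg/mL

Number of half-lives elapsed: n = 73.96/115.8 ≈ 0.63869.
A₀ = A × 2^n = 42.75 × 2^0.63869 = 42.75 × 1.5569 ≈ 66.558 μg/mL.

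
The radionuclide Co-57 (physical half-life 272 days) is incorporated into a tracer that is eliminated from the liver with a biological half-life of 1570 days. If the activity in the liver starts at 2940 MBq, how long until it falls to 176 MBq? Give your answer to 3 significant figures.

1/t_eff = 1/t_phys + 1/t_biol = 1/272 + 1/1570 = 0.0043134 per day.
t_eff = 272 × 1570 / (272 + 1570) ≈ 231.83 days.
n = log₂(2940/176) ≈ 4.0622; t = 4.0622 × 231.83 ≈ 941.75 days.

942 days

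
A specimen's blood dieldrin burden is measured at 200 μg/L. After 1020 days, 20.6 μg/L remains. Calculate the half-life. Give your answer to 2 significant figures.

310 days

A/A₀ = 20.6/200 ≈ 0.103.
n = log₂(9.7087) ≈ 3.2793 half-lives elapsed in 1020 days.
t½ = 1020/3.2793 ≈ 311.04 days.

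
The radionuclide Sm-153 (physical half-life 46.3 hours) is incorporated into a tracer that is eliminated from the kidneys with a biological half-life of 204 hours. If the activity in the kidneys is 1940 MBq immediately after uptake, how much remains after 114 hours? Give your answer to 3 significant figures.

1/t_eff = 1/t_phys + 1/t_biol = 1/46.3 + 1/204 = 0.0265 per hour.
t_eff = 46.3 × 204 / (46.3 + 204) ≈ 37.736 hours.
Remaining = 1940 × (1/2)^(114/37.736) = 1940 × (1/2)^3.021 ≈ 238.99 MBq.

239 MBq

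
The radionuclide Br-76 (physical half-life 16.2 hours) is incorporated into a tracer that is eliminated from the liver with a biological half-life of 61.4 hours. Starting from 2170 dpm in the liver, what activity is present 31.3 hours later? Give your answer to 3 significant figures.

399 dpm

1/t_eff = 1/t_phys + 1/t_biol = 1/16.2 + 1/61.4 = 0.078015 per hour.
t_eff = 16.2 × 61.4 / (16.2 + 61.4) ≈ 12.818 hours.
Remaining = 2170 × (1/2)^(31.3/12.818) = 2170 × (1/2)^2.4419 ≈ 399.38 dpm.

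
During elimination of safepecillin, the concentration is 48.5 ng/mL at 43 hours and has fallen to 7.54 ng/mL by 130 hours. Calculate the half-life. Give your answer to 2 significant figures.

Over Δt = 130 − 43 = 87 hours, the level fell by a factor of 48.5/7.54 ≈ 6.4324.
n = log₂(6.4324) ≈ 2.6853 half-lives, so t½ = 87/2.6853 ≈ 32.398 hours.

32 hours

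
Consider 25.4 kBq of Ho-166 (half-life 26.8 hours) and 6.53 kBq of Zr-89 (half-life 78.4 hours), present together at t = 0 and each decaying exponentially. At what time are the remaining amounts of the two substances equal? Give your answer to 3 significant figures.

79.8 hours

Set 25.4·(1/2)^(t/26.8) = 6.53·(1/2)^(t/78.4).
Taking log₂: log₂(25.4/6.53) = t·(1/26.8 − 1/78.4).
log₂(3.8897) = 1.9597; 1/26.8 − 1/78.4 = 0.024558.
t = 1.9597 / 0.024558 ≈ 79.797 hours.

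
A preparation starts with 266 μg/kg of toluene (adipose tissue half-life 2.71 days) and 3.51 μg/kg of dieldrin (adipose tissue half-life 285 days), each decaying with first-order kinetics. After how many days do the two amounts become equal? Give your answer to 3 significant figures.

Set 266·(1/2)^(t/2.71) = 3.51·(1/2)^(t/285).
Taking log₂: log₂(266/3.51) = t·(1/2.71 − 1/285).
log₂(75.783) = 6.2438; 1/2.71 − 1/285 = 0.36549.
t = 6.2438 / 0.36549 ≈ 17.083 days.

17.1 days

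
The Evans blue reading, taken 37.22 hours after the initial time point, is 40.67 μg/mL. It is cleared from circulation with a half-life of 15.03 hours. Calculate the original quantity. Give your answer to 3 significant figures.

Number of half-lives elapsed: n = 37.22/15.03 ≈ 2.4764.
A₀ = A × 2^n = 40.67 × 2^2.4764 = 40.67 × 5.565 ≈ 226.33 μg/mL.

226 μg/mL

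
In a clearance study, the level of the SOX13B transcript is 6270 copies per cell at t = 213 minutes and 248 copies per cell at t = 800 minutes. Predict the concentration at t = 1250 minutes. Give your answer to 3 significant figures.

Over Δt = 800 − 213 = 587 minutes, the level fell by a factor of 6270/248 ≈ 25.282.
n = log₂(25.282) ≈ 4.6601 half-lives, so t½ = 587/4.6601 ≈ 125.96 minutes.
From t = 800 to t = 1250: 248 × (1/2)^((1250−800)/125.96) ≈ 20.847 copies per cell.

20.8 copies per cell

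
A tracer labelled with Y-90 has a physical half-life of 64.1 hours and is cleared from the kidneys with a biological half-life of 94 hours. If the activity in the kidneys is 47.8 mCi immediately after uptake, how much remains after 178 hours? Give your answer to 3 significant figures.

1.88 mCi

1/t_eff = 1/t_phys + 1/t_biol = 1/64.1 + 1/94 = 0.026239 per hour.
t_eff = 64.1 × 94 / (64.1 + 94) ≈ 38.111 hours.
Remaining = 47.8 × (1/2)^(178/38.111) = 47.8 × (1/2)^4.6705 ≈ 1.877 mCi.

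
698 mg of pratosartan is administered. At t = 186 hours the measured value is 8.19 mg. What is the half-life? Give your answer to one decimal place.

A/A₀ = 8.19/698 ≈ 0.011734.
n = log₂(85.226) ≈ 6.4132 half-lives elapsed in 186 hours.
t½ = 186/6.4132 ≈ 29.003 hours.

29.0 hours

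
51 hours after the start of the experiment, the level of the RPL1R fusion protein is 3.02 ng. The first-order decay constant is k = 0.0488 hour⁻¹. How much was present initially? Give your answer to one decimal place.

t½ = ln 2 / k = 0.69315 / 0.0488 ≈ 14.204 hours.
Number of half-lives elapsed: n = 51/14.204 ≈ 3.5906.
A₀ = A × 2^n = 3.02 × 2^3.5906 = 3.02 × 12.047 ≈ 36.381 ng.

36.4 ng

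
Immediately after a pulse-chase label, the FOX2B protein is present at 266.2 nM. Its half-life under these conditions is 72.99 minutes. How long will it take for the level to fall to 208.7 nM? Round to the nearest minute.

Fraction remaining = 208.7/266.2 ≈ 0.784.
n = log₂(266.2/208.7) = ln(1.2755)/ln 2 ≈ 0.35108 half-lives.
t = n × t½ = 0.35108 × 72.99 ≈ 25.625 minutes.

26 minutes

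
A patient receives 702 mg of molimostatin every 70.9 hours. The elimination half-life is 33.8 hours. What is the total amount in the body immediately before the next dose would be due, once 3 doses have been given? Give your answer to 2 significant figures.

210 mg

The 3 doses were given 212.7, 141.8, 70.9 hours ago.
Total = 702·(1/2)^(212.7/33.8) + 702·(1/2)^(141.8/33.8) + 702·(1/2)^(70.9/33.8)
      = 8.9534 + 38.321 + 164.02 ≈ 211.29 mg.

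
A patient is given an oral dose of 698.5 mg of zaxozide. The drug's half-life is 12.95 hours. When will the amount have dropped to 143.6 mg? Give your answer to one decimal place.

Fraction remaining = 143.6/698.5 ≈ 0.20558.
n = log₂(698.5/143.6) = ln(4.8642)/ln 2 ≈ 2.2822 half-lives.
t = n × t½ = 2.2822 × 12.95 ≈ 29.555 hours.

29.6 hours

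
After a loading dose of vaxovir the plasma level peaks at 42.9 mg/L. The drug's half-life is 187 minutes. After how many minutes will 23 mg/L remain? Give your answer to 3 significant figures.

168 minutes

Fraction remaining = 23/42.9 ≈ 0.53613.
n = log₂(42.9/23) = ln(1.8652)/ln 2 ≈ 0.89934 half-lives.
t = n × t½ = 0.89934 × 187 ≈ 168.18 minutes.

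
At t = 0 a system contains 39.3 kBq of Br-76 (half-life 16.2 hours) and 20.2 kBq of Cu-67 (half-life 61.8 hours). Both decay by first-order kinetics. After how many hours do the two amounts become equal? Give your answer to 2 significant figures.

21 hours

Set 39.3·(1/2)^(t/16.2) = 20.2·(1/2)^(t/61.8).
Taking log₂: log₂(39.3/20.2) = t·(1/16.2 − 1/61.8).
log₂(1.9455) = 0.96017; 1/16.2 − 1/61.8 = 0.045547.
t = 0.96017 / 0.045547 ≈ 21.081 hours.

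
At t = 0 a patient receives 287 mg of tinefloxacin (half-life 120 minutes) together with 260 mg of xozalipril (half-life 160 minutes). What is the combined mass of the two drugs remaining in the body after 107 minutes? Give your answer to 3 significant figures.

tinefloxacin: 287 × (1/2)^(107/120) = 287 × (1/2)^0.89167 ≈ 154.69 mg.
xozalipril: 260 × (1/2)^(107/160) = 260 × (1/2)^0.66875 ≈ 163.55 mg.
Total = 154.69 + 163.55 ≈ 318.24 mg.

318 mg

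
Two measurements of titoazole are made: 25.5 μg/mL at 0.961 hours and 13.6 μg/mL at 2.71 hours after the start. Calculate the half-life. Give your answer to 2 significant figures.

1.9 hours

Over Δt = 2.71 − 0.961 = 1.749 hours, the level fell by a factor of 25.5/13.6 ≈ 1.875.
n = log₂(1.875) ≈ 0.90689 half-lives, so t½ = 1.749/0.90689 ≈ 1.9286 hours.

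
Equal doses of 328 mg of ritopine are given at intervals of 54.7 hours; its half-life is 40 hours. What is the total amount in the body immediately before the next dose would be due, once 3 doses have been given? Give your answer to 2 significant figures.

The 3 doses were given 164.1, 109.4, 54.7 hours ago.
Total = 328·(1/2)^(164.1/40) + 328·(1/2)^(109.4/40) + 328·(1/2)^(54.7/40)
      = 19.094 + 49.267 + 127.12 ≈ 195.48 mg.

200 mg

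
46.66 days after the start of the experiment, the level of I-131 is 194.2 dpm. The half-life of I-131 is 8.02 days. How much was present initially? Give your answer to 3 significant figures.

Number of half-lives elapsed: n = 46.66/8.02 ≈ 5.818.
A₀ = A × 2^n = 194.2 × 2^5.818 = 194.2 × 56.413 ≈ 10955 dpm.

11000 dpm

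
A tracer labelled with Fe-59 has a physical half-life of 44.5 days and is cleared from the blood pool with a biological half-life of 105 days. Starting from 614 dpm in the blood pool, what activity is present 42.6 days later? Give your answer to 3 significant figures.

1/t_eff = 1/t_phys + 1/t_biol = 1/44.5 + 1/105 = 0.031996 per day.
t_eff = 44.5 × 105 / (44.5 + 105) ≈ 31.254 days.
Remaining = 614 × (1/2)^(42.6/31.254) = 614 × (1/2)^1.363 ≈ 238.7 dpm.

239 dpm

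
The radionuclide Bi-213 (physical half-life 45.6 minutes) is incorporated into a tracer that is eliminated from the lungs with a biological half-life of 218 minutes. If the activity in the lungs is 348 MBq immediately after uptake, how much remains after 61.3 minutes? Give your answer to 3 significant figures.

1/t_eff = 1/t_phys + 1/t_biol = 1/45.6 + 1/218 = 0.026517 per minute.
t_eff = 45.6 × 218 / (45.6 + 218) ≈ 37.712 minutes.
Remaining = 348 × (1/2)^(61.3/37.712) = 348 × (1/2)^1.6255 ≈ 112.79 MBq.

113 MBq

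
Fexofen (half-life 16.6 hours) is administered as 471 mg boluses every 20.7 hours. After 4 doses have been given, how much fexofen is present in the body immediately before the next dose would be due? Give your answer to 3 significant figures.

332 mg

The 4 doses were given 82.8, 62.1, 41.4, 20.7 hours ago.
Total = 471·(1/2)^(82.8/16.6) + 471·(1/2)^(62.1/16.6) + 471·(1/2)^(41.4/16.6) + 471·(1/2)^(20.7/16.6)
      = 14.842 + 35.227 + 83.61 + 198.44 ≈ 332.12 mg.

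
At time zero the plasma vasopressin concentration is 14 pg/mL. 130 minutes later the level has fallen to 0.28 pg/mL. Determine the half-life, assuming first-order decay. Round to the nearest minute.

A/A₀ = 0.28/14 ≈ 0.02.
n = log₂(50) ≈ 5.6439 half-lives elapsed in 130 minutes.
t½ = 130/5.6439 ≈ 23.034 minutes.

23 minutes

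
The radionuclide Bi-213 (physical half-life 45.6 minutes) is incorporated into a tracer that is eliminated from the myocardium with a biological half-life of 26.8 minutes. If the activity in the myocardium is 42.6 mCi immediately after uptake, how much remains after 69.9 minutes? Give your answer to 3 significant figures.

1/t_eff = 1/t_phys + 1/t_biol = 1/45.6 + 1/26.8 = 0.059243 per minute.
t_eff = 45.6 × 26.8 / (45.6 + 26.8) ≈ 16.88 minutes.
Remaining = 42.6 × (1/2)^(69.9/16.88) = 42.6 × (1/2)^4.1411 ≈ 2.4144 mCi.

2.41 mCi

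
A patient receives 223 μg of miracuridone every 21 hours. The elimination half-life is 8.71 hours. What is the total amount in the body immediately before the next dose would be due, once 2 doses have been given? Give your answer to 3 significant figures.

The 2 doses were given 42, 21 hours ago.
Total = 223·(1/2)^(42/8.71) + 223·(1/2)^(21/8.71)
      = 7.8836 + 41.929 ≈ 49.813 μg.

49.8 μg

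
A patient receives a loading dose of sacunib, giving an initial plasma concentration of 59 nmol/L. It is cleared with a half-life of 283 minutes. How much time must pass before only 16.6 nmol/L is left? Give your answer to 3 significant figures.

518 minutes

Fraction remaining = 16.6/59 ≈ 0.28136.
n = log₂(59/16.6) = ln(3.5542)/ln 2 ≈ 1.8295 half-lives.
t = n × t½ = 1.8295 × 283 ≈ 517.76 minutes.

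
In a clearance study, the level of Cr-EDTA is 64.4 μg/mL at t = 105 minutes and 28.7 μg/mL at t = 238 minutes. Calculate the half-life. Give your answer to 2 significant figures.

Over Δt = 238 − 105 = 133 minutes, the level fell by a factor of 64.4/28.7 ≈ 2.2439.
n = log₂(2.2439) ≈ 1.166 half-lives, so t½ = 133/1.166 ≈ 114.06 minutes.

110 minutes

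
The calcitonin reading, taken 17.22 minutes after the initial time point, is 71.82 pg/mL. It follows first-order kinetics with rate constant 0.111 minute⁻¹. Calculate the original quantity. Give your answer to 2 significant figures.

490 pg/mL

t½ = ln 2 / λ = 0.69315 / 0.111 ≈ 6.2446 minutes.
Number of half-lives elapsed: n = 17.22/6.2446 ≈ 2.7576.
A₀ = A × 2^n = 71.82 × 2^2.7576 = 71.82 × 6.7627 ≈ 485.7 pg/mL.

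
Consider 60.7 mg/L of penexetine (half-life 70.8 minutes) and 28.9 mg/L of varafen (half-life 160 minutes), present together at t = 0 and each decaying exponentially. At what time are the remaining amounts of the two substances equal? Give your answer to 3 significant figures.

Set 60.7·(1/2)^(t/70.8) = 28.9·(1/2)^(t/160).
Taking log₂: log₂(60.7/28.9) = t·(1/70.8 − 1/160).
log₂(2.1003) = 1.0706; 1/70.8 − 1/160 = 0.0078743.
t = 1.0706 / 0.0078743 ≈ 135.96 minutes.

136 minutes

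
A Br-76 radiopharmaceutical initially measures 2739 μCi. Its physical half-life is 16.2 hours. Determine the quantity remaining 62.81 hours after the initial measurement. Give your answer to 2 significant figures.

190 μCi

Number of half-lives: n = 62.81/16.2 ≈ 3.8772.
Remaining = 2739 × (1/2)^3.8772 = 2739 × 0.068055 ≈ 186.4 μCi.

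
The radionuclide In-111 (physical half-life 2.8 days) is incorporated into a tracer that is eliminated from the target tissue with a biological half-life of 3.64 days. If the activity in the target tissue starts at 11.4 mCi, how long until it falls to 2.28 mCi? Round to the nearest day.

1/t_eff = 1/t_phys + 1/t_biol = 1/2.8 + 1/3.64 = 0.63187 per day.
t_eff = 2.8 × 3.64 / (2.8 + 3.64) ≈ 1.5826 days.
n = log₂(11.4/2.28) ≈ 2.3219; t = 2.3219 × 1.5826 ≈ 3.6747 days.

4 days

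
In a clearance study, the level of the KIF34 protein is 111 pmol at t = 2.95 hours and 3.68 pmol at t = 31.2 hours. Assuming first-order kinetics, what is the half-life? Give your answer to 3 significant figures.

5.75 hours

Over Δt = 31.2 − 2.95 = 28.25 hours, the level fell by a factor of 111/3.68 ≈ 30.163.
n = log₂(30.163) ≈ 4.9147 half-lives, so t½ = 28.25/4.9147 ≈ 5.7481 hours.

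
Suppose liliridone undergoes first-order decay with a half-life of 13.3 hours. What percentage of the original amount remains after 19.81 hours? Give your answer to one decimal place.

n = 19.81/13.3 ≈ 1.4895 half-lives.
Fraction remaining = (1/2)^1.4895 ≈ 0.35614, i.e. 35.614%.

35.6%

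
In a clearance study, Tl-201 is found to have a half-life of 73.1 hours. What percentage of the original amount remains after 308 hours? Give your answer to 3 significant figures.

n = 308/73.1 ≈ 4.2134 half-lives.
Fraction remaining = (1/2)^4.2134 ≈ 0.053906, i.e. 5.3906%.

5.39%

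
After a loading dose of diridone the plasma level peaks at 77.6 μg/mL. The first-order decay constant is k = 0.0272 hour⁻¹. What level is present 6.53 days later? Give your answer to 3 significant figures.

1.09 μg/mL

t½ = ln 2 / k = 0.69315 / 0.0272 ≈ 25.483 hours.
Convert the elapsed time: 6.53 days = 156.72 hours.
Number of half-lives: n = 156.72/25.483 ≈ 6.1499.
Remaining = 77.6 × (1/2)^6.1499 = 77.6 × 0.014083 ≈ 1.0928 μg/mL.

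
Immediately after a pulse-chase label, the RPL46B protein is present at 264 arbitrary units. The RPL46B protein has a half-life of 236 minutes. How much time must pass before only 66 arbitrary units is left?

472 minutes

66/264 = 1/4, so 2 half-lives have elapsed.
t = 2 × 236 = 472 minutes.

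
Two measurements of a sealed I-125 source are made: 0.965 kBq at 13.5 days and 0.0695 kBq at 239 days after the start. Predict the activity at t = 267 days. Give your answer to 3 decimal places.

0.050 kBq

Over Δt = 239 − 13.5 = 225.5 days, the level fell by a factor of 0.965/0.0695 ≈ 13.885.
n = log₂(13.885) ≈ 3.7954 half-lives, so t½ = 225.5/3.7954 ≈ 59.413 days.
From t = 239 to t = 267: 0.0695 × (1/2)^((267−239)/59.413) ≈ 0.050132 kBq.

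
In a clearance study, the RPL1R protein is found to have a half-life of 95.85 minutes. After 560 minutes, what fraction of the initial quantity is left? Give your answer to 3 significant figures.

0.0174

n = 560/95.85 ≈ 5.8425 half-lives.
Fraction remaining = (1/2)^5.8425 ≈ 0.017428.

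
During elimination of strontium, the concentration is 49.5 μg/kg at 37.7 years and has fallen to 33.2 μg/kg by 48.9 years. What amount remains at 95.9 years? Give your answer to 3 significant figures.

6.21 μg/kg

Over Δt = 48.9 − 37.7 = 11.2 years, the level fell by a factor of 49.5/33.2 ≈ 1.491.
n = log₂(1.491) ≈ 0.57625 half-lives, so t½ = 11.2/0.57625 ≈ 19.436 years.
From t = 48.9 to t = 95.9: 33.2 × (1/2)^((95.9−48.9)/19.436) ≈ 6.2115 μg/kg.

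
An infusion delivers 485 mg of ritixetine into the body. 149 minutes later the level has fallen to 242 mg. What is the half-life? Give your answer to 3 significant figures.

A/A₀ = 242/485 ≈ 0.49897.
n = log₂(2.0041) ≈ 1.003 half-lives elapsed in 149 minutes.
t½ = 149/1.003 ≈ 148.56 minutes.

149 minutes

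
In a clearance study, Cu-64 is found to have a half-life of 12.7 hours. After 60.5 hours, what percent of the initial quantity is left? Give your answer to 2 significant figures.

n = 60.5/12.7 ≈ 4.7638 half-lives.
Fraction remaining = (1/2)^4.7638 ≈ 0.036809, i.e. 3.6809%.

3.7%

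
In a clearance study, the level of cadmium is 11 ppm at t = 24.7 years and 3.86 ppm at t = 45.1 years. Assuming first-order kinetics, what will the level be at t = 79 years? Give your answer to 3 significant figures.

Over Δt = 45.1 − 24.7 = 20.4 years, the level fell by a factor of 11/3.86 ≈ 2.8497.
n = log₂(2.8497) ≈ 1.5108 half-lives, so t½ = 20.4/1.5108 ≈ 13.503 years.
From t = 45.1 to t = 79: 3.86 × (1/2)^((79−45.1)/13.503) ≈ 0.67734 ppm.

0.677 ppm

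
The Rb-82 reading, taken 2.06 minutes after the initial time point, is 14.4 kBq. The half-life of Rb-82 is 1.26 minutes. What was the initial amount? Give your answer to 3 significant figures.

Number of half-lives elapsed: n = 2.06/1.26 ≈ 1.6349.
A₀ = A × 2^n = 14.4 × 2^1.6349 = 14.4 × 3.1057 ≈ 44.722 kBq.

44.7 kBq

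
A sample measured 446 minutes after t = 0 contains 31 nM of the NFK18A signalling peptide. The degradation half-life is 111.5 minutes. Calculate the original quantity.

Number of half-lives elapsed: n = 446/111.5 ≈ 4.
A₀ = A × 2^n = 31 × 2^4 = 31 × 16 ≈ 496 nM.

496 nM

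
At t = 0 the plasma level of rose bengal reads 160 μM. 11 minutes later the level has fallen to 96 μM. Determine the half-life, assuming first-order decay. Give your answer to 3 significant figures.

14.9 minutes

A/A₀ = 96/160 ≈ 0.6.
n = log₂(1.6667) ≈ 0.73697 half-lives elapsed in 11 minutes.
t½ = 11/0.73697 ≈ 14.926 minutes.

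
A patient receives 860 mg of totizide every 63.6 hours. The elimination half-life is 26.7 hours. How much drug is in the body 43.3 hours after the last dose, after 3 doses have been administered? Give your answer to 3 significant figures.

343 mg

The 3 doses were given 170.5, 106.9, 43.3 hours ago.
Total = 860·(1/2)^(170.5/26.7) + 860·(1/2)^(106.9/26.7) + 860·(1/2)^(43.3/26.7)
      = 10.285 + 53.611 + 279.45 ≈ 343.35 mg.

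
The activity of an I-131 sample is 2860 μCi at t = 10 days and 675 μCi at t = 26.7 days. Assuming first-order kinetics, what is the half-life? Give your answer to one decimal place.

8.0 days

Over Δt = 26.7 − 10 = 16.7 days, the level fell by a factor of 2860/675 ≈ 4.237.
n = log₂(4.237) ≈ 2.0831 half-lives, so t½ = 16.7/2.0831 ≈ 8.0171 days.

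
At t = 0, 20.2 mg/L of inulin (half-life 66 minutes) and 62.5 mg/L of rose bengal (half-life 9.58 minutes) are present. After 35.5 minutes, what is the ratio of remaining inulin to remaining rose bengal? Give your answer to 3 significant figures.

2.90

inulin: 20.2 × (1/2)^(35.5/66) = 20.2 × (1/2)^0.53788 ≈ 13.913 mg/L.
rose bengal: 62.5 × (1/2)^(35.5/9.58) = 62.5 × (1/2)^3.7056 ≈ 4.7904 mg/L.
Ratio ≈ 13.913 / 4.7904 ≈ 2.9044.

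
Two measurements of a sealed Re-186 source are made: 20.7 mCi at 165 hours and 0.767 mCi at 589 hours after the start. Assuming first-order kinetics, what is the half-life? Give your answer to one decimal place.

Over Δt = 589 − 165 = 424 hours, the level fell by a factor of 20.7/0.767 ≈ 26.988.
n = log₂(26.988) ≈ 4.7543 half-lives, so t½ = 424/4.7543 ≈ 89.183 hours.

89.2 hours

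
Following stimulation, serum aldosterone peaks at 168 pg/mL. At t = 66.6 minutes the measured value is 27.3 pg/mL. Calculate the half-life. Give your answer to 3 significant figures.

25.4 minutes

A/A₀ = 27.3/168 ≈ 0.1625.
n = log₂(6.1538) ≈ 2.6215 half-lives elapsed in 66.6 minutes.
t½ = 66.6/2.6215 ≈ 25.405 minutes.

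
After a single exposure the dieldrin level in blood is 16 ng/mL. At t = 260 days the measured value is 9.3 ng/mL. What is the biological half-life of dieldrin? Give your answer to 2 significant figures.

330 days

A/A₀ = 9.3/16 ≈ 0.58125.
n = log₂(1.7204) ≈ 0.78277 half-lives elapsed in 260 days.
t½ = 260/0.78277 ≈ 332.15 days.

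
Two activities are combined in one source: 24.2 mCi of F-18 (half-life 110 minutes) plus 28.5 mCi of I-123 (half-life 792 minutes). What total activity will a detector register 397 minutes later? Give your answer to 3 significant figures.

F-18: 24.2 × (1/2)^(397/110) = 24.2 × (1/2)^3.6091 ≈ 1.9832 mCi.
I-123: 28.5 × (1/2)^(397/792) = 28.5 × (1/2)^0.50126 ≈ 20.135 mCi.
Total = 1.9832 + 20.135 ≈ 22.118 mCi.

22.1 mCi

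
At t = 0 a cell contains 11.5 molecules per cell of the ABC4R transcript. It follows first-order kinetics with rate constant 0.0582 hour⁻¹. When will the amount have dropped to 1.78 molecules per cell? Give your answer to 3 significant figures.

t½ = ln 2 / λ = 0.69315 / 0.0582 ≈ 11.91 hours.
Fraction remaining = 1.78/11.5 ≈ 0.15478.
n = log₂(11.5/1.78) = ln(6.4607)/ln 2 ≈ 2.6917 half-lives.
t = n × t½ = 2.6917 × 11.91 ≈ 32.057 hours.

32.1 hours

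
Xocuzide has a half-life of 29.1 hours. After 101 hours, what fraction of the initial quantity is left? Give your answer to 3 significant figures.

0.0902

n = 101/29.1 ≈ 3.4708 half-lives.
Fraction remaining = (1/2)^3.4708 ≈ 0.090196.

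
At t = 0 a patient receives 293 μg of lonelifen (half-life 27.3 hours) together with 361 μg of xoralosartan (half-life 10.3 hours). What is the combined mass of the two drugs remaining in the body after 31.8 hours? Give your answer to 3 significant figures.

173 μg

lonelifen: 293 × (1/2)^(31.8/27.3) = 293 × (1/2)^1.1648 ≈ 130.68 μg.
xoralosartan: 361 × (1/2)^(31.8/10.3) = 361 × (1/2)^3.0874 ≈ 42.473 μg.
Total = 130.68 + 42.473 ≈ 173.16 μg.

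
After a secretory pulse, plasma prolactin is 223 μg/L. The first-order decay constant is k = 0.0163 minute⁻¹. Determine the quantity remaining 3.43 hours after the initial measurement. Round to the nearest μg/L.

8 μg/L

t½ = ln 2 / k = 0.69315 / 0.0163 ≈ 42.524 minutes.
Convert the elapsed time: 3.43 hours = 205.8 minutes.
Number of half-lives: n = 205.8/42.524 ≈ 4.8396.
Remaining = 223 × (1/2)^4.8396 = 223 × 0.034925 ≈ 7.7884 μg/L.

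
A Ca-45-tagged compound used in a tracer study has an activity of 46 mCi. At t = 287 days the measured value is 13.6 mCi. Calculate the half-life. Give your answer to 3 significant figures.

163 days

A/A₀ = 13.6/46 ≈ 0.29565.
n = log₂(3.3824) ≈ 1.758 half-lives elapsed in 287 days.
t½ = 287/1.758 ≈ 163.25 days.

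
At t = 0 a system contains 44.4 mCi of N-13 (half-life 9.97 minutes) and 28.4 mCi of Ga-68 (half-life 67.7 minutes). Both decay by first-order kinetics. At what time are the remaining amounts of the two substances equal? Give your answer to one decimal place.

Set 44.4·(1/2)^(t/9.97) = 28.4·(1/2)^(t/67.7).
Taking log₂: log₂(44.4/28.4) = t·(1/9.97 − 1/67.7).
log₂(1.5634) = 0.64467; 1/9.97 − 1/67.7 = 0.08553.
t = 0.64467 / 0.08553 ≈ 7.5374 minutes.

7.5 minutes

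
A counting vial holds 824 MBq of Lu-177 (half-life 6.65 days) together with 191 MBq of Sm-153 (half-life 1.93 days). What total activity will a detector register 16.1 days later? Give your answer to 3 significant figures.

154 MBq

Lu-177: 824 × (1/2)^(16.1/6.65) = 824 × (1/2)^2.4211 ≈ 153.86 MBq.
Sm-153: 191 × (1/2)^(16.1/1.93) = 191 × (1/2)^8.342 ≈ 0.58864 MBq.
Total = 153.86 + 0.58864 ≈ 154.45 MBq.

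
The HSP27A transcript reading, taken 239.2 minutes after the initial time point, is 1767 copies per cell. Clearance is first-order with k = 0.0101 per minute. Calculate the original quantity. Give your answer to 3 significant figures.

19800 copies per cell

t½ = ln 2 / k = 0.69315 / 0.0101 ≈ 68.628 minutes.
Number of half-lives elapsed: n = 239.2/68.628 ≈ 3.4854.
A₀ = A × 2^n = 1767 × 2^3.4854 = 1767 × 11.2 ≈ 19791 copies per cell.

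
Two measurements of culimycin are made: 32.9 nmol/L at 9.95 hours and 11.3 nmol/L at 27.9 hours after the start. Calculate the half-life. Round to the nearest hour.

12 hours

Over Δt = 27.9 − 9.95 = 17.95 hours, the level fell by a factor of 32.9/11.3 ≈ 2.9115.
n = log₂(2.9115) ≈ 1.5418 half-lives, so t½ = 17.95/1.5418 ≈ 11.643 hours.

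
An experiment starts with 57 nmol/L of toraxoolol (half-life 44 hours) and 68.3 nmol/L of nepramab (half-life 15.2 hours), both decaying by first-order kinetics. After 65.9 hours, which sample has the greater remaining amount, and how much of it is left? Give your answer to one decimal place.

toraxoolol, 20.2 nmol/L

toraxoolol: 57 × (1/2)^1.4977 ≈ 20.184 nmol/L.
nepramab: 68.3 × (1/2)^4.3355 ≈ 3.383 nmol/L.
Toraxoolol has more remaining, at ≈ 20.184 nmol/L.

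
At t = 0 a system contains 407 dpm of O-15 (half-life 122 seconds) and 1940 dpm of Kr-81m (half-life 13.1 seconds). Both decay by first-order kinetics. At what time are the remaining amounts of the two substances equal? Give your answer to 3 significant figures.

33.1 seconds

Set 407·(1/2)^(t/122) = 1940·(1/2)^(t/13.1).
Taking log₂: log₂(407/1940) = t·(1/122 − 1/13.1).
log₂(0.20979) = -2.253; 1/122 − 1/13.1 = -0.068139.
t = -2.253 / -0.068139 ≈ 33.064 seconds.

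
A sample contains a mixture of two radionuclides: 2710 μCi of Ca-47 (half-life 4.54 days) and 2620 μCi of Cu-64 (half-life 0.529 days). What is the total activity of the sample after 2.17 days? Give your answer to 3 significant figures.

2100 μCi

Ca-47: 2710 × (1/2)^(2.17/4.54) = 2710 × (1/2)^0.47797 ≈ 1945.7 μCi.
Cu-64: 2620 × (1/2)^(2.17/0.529) = 2620 × (1/2)^4.1021 ≈ 152.56 μCi.
Total = 1945.7 + 152.56 ≈ 2098.3 μCi.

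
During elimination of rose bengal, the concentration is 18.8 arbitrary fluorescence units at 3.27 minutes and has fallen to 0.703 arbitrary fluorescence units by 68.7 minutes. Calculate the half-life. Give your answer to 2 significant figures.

Over Δt = 68.7 − 3.27 = 65.43 minutes, the level fell by a factor of 18.8/0.703 ≈ 26.743.
n = log₂(26.743) ≈ 4.7411 half-lives, so t½ = 65.43/4.7411 ≈ 13.801 minutes.

14 minutes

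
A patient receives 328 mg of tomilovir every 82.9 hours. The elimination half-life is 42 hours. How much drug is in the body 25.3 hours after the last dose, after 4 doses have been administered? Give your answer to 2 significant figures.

290 mg

The 4 doses were given 274, 191.1, 108.2, 25.3 hours ago.
Total = 328·(1/2)^(274/42) + 328·(1/2)^(191.1/42) + 328·(1/2)^(108.2/42) + 328·(1/2)^(25.3/42)
      = 3.5646 + 14.002 + 55 + 216.04 ≈ 288.61 mg.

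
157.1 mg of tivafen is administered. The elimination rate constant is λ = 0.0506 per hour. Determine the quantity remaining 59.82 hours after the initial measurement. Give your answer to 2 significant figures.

7.6 mg

t½ = ln 2 / λ = 0.69315 / 0.0506 ≈ 13.699 hours.
Number of half-lives: n = 59.82/13.699 ≈ 4.3669.
Remaining = 157.1 × (1/2)^4.3669 = 157.1 × 0.048466 ≈ 7.614 mg.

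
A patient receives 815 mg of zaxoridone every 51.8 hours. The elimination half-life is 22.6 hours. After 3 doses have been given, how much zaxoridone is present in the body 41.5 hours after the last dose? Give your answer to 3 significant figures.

The 3 doses were given 145.1, 93.3, 41.5 hours ago.
Total = 815·(1/2)^(145.1/22.6) + 815·(1/2)^(93.3/22.6) + 815·(1/2)^(41.5/22.6)
      = 9.5157 + 46.603 + 228.23 ≈ 284.35 mg.

284 mg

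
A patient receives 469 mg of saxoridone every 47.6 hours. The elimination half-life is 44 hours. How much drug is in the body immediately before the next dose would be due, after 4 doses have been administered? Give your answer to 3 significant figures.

399 mg

The 4 doses were given 190.4, 142.8, 95.2, 47.6 hours ago.
Total = 469·(1/2)^(190.4/44) + 469·(1/2)^(142.8/44) + 469·(1/2)^(95.2/44) + 469·(1/2)^(47.6/44)
      = 23.363 + 49.453 + 104.68 + 221.57 ≈ 399.07 mg.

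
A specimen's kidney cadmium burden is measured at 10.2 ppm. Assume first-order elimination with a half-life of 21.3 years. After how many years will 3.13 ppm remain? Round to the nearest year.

36 years

Fraction remaining = 3.13/10.2 ≈ 0.30686.
n = log₂(10.2/3.13) = ln(3.2588)/ln 2 ≈ 1.7043 half-lives.
t = n × t½ = 1.7043 × 21.3 ≈ 36.302 years.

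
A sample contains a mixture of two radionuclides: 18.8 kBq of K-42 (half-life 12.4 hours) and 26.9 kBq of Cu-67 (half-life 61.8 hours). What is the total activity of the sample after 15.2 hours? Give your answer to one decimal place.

30.7 kBq

K-42: 18.8 × (1/2)^(15.2/12.4) = 18.8 × (1/2)^1.2258 ≈ 8.0381 kBq.
Cu-67: 26.9 × (1/2)^(15.2/61.8) = 26.9 × (1/2)^0.24595 ≈ 22.684 kBq.
Total = 8.0381 + 22.684 ≈ 30.722 kBq.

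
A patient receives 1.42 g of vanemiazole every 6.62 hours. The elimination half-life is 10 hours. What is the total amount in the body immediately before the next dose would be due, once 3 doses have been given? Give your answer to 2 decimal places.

1.82 g

The 3 doses were given 19.86, 13.24, 6.62 hours ago.
Total = 1.42·(1/2)^(19.86/10) + 1.42·(1/2)^(13.24/10) + 1.42·(1/2)^(6.62/10)
      = 0.35846 + 0.56718 + 0.89744 ≈ 1.8231 g.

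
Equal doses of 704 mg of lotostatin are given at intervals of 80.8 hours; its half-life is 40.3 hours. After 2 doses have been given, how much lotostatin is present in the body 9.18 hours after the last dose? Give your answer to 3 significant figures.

The 2 doses were given 89.98, 9.18 hours ago.
Total = 704·(1/2)^(89.98/40.3) + 704·(1/2)^(9.18/40.3)
      = 149.78 + 601.17 ≈ 750.95 mg.

751 mg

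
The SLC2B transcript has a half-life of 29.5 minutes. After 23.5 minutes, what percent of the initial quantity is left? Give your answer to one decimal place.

n = 23.5/29.5 ≈ 0.79661 half-lives.
Fraction remaining = (1/2)^0.79661 ≈ 0.5757, i.e. 57.57%.

57.6%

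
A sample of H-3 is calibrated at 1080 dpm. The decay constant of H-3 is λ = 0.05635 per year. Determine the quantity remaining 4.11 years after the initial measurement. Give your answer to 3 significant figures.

t½ = ln 2 / λ = 0.69315 / 0.05635 ≈ 12.301 years.
Number of half-lives: n = 4.11/12.301 ≈ 0.33413.
Remaining = 1080 × (1/2)^0.33413 = 1080 × 0.79326 ≈ 856.73 dpm.

857 dpm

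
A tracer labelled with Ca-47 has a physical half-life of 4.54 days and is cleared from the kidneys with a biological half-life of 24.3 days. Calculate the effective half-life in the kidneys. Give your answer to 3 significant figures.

1/t_eff = 1/t_phys + 1/t_biol = 1/4.54 + 1/24.3 = 0.26142 per day.
t_eff = 4.54 × 24.3 / (4.54 + 24.3) ≈ 3.8253 days.

3.83 days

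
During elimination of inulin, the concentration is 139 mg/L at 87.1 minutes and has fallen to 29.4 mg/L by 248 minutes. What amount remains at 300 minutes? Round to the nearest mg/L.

18 mg/L

Over Δt = 248 − 87.1 = 160.9 minutes, the level fell by a factor of 139/29.4 ≈ 4.7279.
n = log₂(4.7279) ≈ 2.2412 half-lives, so t½ = 160.9/2.2412 ≈ 71.792 minutes.
From t = 248 to t = 300: 29.4 × (1/2)^((300−248)/71.792) ≈ 17.795 mg/L.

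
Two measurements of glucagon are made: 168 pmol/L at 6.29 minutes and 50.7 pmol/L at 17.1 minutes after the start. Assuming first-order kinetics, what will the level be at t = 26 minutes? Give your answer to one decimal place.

18.9 pmol/L

Over Δt = 17.1 − 6.29 = 10.81 minutes, the level fell by a factor of 168/50.7 ≈ 3.3136.
n = log₂(3.3136) ≈ 1.7284 half-lives, so t½ = 10.81/1.7284 ≈ 6.2543 minutes.
From t = 17.1 to t = 26: 50.7 × (1/2)^((26−17.1)/6.2543) ≈ 18.908 pmol/L.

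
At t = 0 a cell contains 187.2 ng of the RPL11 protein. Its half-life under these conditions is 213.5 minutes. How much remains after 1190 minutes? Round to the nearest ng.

Number of half-lives: n = 1190/213.5 ≈ 5.5738.
Remaining = 187.2 × (1/2)^5.5738 = 187.2 × 0.020996 ≈ 3.9304 ng.

4 ng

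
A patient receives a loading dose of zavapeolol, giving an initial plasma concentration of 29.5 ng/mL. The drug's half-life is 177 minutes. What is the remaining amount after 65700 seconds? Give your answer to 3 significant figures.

Convert the elapsed time: 65700 seconds = 1095 minutes.
Number of half-lives: n = 1095/177 ≈ 6.1864.
Remaining = 29.5 × (1/2)^6.1864 = 29.5 × 0.013731 ≈ 0.40506 ng/mL.

0.405 ng/mL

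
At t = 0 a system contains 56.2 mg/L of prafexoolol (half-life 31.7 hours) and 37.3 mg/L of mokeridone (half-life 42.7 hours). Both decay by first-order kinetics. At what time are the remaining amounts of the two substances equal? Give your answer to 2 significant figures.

Set 56.2·(1/2)^(t/31.7) = 37.3·(1/2)^(t/42.7).
Taking log₂: log₂(56.2/37.3) = t·(1/31.7 − 1/42.7).
log₂(1.5067) = 0.59139; 1/31.7 − 1/42.7 = 0.0081265.
t = 0.59139 / 0.0081265 ≈ 72.773 hours.

73 hours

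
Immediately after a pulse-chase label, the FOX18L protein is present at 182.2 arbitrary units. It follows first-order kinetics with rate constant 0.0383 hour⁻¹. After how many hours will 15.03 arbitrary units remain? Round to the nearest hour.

65 hours

t½ = ln 2 / k = 0.69315 / 0.0383 ≈ 18.098 hours.
Fraction remaining = 15.03/182.2 ≈ 0.082492.
n = log₂(182.2/15.03) = ln(12.122)/ln 2 ≈ 3.5996 half-lives.
t = n × t½ = 3.5996 × 18.098 ≈ 65.145 hours.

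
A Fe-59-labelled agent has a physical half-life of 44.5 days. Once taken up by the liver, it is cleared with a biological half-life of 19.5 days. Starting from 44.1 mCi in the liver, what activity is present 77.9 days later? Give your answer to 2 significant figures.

1/t_eff = 1/t_phys + 1/t_biol = 1/44.5 + 1/19.5 = 0.073754 per day.
t_eff = 44.5 × 19.5 / (44.5 + 19.5) ≈ 13.559 days.
Remaining = 44.1 × (1/2)^(77.9/13.559) = 44.1 × (1/2)^5.7454 ≈ 0.82204 mCi.

0.82 mCi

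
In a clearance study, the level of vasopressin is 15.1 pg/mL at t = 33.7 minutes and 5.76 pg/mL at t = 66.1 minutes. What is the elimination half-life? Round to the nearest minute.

23 minutes

Over Δt = 66.1 − 33.7 = 32.4 minutes, the level fell by a factor of 15.1/5.76 ≈ 2.6215.
n = log₂(2.6215) ≈ 1.3904 half-lives, so t½ = 32.4/1.3904 ≈ 23.303 minutes.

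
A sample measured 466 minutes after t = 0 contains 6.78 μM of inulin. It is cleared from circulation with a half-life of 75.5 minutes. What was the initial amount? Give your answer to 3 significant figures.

489 μM

Number of half-lives elapsed: n = 466/75.5 ≈ 6.1722.
A₀ = A × 2^n = 6.78 × 2^6.1722 = 6.78 × 72.113 ≈ 488.93 μM.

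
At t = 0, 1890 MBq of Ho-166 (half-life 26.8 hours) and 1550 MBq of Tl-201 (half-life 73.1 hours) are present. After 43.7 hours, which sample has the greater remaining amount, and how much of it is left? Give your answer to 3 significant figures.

Ho-166: 1890 × (1/2)^1.6306 ≈ 610.38 MBq.
Tl-201: 1550 × (1/2)^0.59781 ≈ 1024.2 MBq.
Tl-201 has more remaining, at ≈ 1024.2 MBq.

Tl-201, 1020 MBq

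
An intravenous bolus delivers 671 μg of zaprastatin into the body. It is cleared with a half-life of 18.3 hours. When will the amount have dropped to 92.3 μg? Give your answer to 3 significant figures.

52.4 hours

Fraction remaining = 92.3/671 ≈ 0.13756.
n = log₂(671/92.3) = ln(7.2698)/ln 2 ≈ 2.8619 half-lives.
t = n × t½ = 2.8619 × 18.3 ≈ 52.373 hours.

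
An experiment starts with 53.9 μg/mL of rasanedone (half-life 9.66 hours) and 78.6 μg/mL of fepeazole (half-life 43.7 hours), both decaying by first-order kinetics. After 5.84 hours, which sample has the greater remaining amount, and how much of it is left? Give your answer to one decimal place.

rasanedone: 53.9 × (1/2)^0.60455 ≈ 35.449 μg/mL.
fepeazole: 78.6 × (1/2)^0.13364 ≈ 71.646 μg/mL.
Fepeazole has more remaining, at ≈ 71.646 μg/mL.

fepeazole, 71.6 μg/mL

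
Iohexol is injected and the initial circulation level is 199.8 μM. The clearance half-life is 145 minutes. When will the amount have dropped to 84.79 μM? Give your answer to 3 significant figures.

Fraction remaining = 84.79/199.8 ≈ 0.42437.
n = log₂(199.8/84.79) = ln(2.3564)/ln 2 ≈ 1.2366 half-lives.
t = n × t½ = 1.2366 × 145 ≈ 179.31 minutes.

179 minutes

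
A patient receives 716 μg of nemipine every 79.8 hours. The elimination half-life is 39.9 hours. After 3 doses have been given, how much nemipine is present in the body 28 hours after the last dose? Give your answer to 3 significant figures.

578 μg

The 3 doses were given 187.6, 107.8, 28 hours ago.
Total = 716·(1/2)^(187.6/39.9) + 716·(1/2)^(107.8/39.9) + 716·(1/2)^(28/39.9)
      = 27.513 + 110.05 + 440.21 ≈ 577.78 μg.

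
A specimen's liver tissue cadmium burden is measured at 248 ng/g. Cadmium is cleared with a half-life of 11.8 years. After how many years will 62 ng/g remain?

62/248 = 1/4, so 2 half-lives have elapsed.
t = 2 × 11.8 = 23.6 years.

23.6 years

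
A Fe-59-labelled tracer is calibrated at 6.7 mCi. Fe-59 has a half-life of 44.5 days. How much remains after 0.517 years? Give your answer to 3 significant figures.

Convert the elapsed time: 0.517 years = 188.705 days.
Number of half-lives: n = 188.705/44.5 ≈ 4.2406.
Remaining = 6.7 × (1/2)^4.2406 = 6.7 × 0.052901 ≈ 0.35444 mCi.

0.354 mCi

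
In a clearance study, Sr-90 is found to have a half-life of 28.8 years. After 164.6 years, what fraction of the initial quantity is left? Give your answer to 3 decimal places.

n = 164.6/28.8 ≈ 5.7153 half-lives.
Fraction remaining = (1/2)^5.7153 ≈ 0.019034.

0.019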